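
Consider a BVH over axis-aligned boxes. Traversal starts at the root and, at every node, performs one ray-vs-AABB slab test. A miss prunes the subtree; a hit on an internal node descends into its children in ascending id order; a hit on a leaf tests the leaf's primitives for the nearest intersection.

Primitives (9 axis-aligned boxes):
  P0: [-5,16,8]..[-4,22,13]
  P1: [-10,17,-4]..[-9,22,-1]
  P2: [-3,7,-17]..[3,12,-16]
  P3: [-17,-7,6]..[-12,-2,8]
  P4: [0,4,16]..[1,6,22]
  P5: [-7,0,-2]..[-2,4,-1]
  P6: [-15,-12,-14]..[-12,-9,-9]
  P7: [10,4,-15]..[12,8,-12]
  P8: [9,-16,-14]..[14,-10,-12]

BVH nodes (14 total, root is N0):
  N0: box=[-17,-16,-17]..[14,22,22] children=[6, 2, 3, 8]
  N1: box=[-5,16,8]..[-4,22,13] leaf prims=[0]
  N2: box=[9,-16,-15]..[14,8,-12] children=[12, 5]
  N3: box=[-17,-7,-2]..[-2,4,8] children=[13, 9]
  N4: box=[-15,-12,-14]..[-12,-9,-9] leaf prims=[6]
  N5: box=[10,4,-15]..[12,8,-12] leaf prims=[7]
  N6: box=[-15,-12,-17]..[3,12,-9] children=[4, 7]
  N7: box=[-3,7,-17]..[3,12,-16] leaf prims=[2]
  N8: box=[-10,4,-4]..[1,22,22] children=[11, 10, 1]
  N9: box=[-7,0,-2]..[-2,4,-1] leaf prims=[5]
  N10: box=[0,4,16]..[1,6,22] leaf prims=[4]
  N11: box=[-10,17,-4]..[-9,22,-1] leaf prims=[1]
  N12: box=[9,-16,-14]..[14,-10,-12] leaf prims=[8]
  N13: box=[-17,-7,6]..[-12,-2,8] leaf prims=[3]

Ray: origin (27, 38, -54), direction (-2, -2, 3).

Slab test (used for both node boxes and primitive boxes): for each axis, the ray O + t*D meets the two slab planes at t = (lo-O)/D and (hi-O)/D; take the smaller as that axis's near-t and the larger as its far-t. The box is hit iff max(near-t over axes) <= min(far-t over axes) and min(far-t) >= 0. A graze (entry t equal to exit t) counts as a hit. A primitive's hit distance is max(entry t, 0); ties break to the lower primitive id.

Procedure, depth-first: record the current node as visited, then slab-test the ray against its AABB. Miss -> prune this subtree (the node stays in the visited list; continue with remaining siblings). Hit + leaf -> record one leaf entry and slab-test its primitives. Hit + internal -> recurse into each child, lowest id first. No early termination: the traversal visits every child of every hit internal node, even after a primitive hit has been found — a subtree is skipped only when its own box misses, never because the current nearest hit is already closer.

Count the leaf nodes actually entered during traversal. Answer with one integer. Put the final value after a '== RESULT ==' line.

Traverse from the root:
N0 x:[13/2,22] y:[8,27] z:[37/3,76/3] -> hit [37/3,22], descend [2, 3, 6, 8]
  N2 x:[13/2,9] y:[15,27] z:[13,14] -> miss, prune
  N3 x:[29/2,22] y:[17,45/2] z:[52/3,62/3] -> hit [52/3,62/3], descend [9, 13]
    N9 x:[29/2,17] y:[17,19] z:[52/3,53/3] -> miss, prune
    N13 x:[39/2,22] y:[20,45/2] z:[20,62/3] -> hit [20,62/3] leaf, test {P3@t=20}
  N6 x:[12,21] y:[13,25] z:[37/3,15] -> hit [13,15], descend [4, 7]
    N4 x:[39/2,21] y:[47/2,25] z:[40/3,15] -> miss, prune
    N7 x:[12,15] y:[13,31/2] z:[37/3,38/3] -> miss, prune
  N8 x:[13,37/2] y:[8,17] z:[50/3,76/3] -> hit [50/3,17], descend [1, 10, 11]
    N1 x:[31/2,16] y:[8,11] z:[62/3,67/3] -> miss, prune
    N10 x:[13,27/2] y:[16,17] z:[70/3,76/3] -> miss, prune
    N11 x:[18,37/2] y:[8,21/2] z:[50/3,53/3] -> miss, prune

12 AABB tests over nodes [0, 2, 3, 9, 13, 6, 4, 7, 8, 1, 10, 11]; 1 leaf entered; closest P3.

== RESULT ==
1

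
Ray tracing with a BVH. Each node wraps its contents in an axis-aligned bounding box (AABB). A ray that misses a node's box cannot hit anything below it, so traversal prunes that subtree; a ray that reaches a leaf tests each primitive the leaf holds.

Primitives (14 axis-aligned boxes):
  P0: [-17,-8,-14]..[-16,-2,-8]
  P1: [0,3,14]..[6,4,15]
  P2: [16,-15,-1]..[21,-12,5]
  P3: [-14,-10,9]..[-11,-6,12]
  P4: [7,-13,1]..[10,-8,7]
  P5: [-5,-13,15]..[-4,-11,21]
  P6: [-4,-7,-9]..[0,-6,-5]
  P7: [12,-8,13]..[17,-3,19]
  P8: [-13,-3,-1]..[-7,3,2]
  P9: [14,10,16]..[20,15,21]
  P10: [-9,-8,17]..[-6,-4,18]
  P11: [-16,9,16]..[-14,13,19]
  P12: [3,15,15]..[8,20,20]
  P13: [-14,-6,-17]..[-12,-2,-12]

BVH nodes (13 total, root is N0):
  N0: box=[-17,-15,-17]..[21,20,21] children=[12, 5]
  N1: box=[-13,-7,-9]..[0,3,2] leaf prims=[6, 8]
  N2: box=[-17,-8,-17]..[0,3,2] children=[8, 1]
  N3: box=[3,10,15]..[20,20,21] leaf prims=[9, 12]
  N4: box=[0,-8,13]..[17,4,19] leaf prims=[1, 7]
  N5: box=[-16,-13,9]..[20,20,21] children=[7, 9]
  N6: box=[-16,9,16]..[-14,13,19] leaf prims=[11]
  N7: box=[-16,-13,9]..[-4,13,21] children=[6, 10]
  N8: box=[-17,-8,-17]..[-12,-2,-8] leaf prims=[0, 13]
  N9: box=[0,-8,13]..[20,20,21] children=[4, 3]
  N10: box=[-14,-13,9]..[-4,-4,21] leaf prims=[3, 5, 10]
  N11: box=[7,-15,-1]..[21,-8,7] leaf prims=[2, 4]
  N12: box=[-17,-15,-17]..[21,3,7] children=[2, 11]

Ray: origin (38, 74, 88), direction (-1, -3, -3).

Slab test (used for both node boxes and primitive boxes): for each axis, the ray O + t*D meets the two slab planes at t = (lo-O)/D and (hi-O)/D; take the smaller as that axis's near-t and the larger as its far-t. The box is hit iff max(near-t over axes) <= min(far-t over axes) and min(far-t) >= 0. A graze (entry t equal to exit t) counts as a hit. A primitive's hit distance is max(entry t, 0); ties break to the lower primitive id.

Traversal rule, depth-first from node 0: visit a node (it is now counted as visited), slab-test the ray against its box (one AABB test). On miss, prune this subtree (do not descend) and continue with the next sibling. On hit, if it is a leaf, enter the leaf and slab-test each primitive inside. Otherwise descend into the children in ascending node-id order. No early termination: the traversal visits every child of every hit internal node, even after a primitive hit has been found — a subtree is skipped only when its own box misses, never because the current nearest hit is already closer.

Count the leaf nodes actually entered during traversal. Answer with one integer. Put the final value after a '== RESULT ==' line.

Walk:
N0 x:[17,55] y:[18,89/3] z:[67/3,35] -> hit [67/3,89/3], descend [5, 12]
  N5 x:[18,54] y:[18,29] z:[67/3,79/3] -> hit [67/3,79/3], descend [7, 9]
    N7 x:[42,54] y:[61/3,29] z:[67/3,79/3] -> miss, prune
    N9 x:[18,38] y:[18,82/3] z:[67/3,25] -> hit [67/3,25], descend [3, 4]
      N3 x:[18,35] y:[18,64/3] z:[67/3,73/3] -> miss, prune
      N4 x:[21,38] y:[70/3,82/3] z:[23,25] -> hit [70/3,25] leaf, test {P1(miss), P7(miss)}
  N12 x:[17,55] y:[71/3,89/3] z:[27,35] -> hit [27,89/3], descend [2, 11]
    N2 x:[38,55] y:[71/3,82/3] z:[86/3,35] -> miss, prune
    N11 x:[17,31] y:[82/3,89/3] z:[27,89/3] -> hit [82/3,89/3] leaf, test {P2(miss), P4@t=28}

Visited [0, 5, 7, 9, 3, 4, 12, 2, 11]. Tests: 9 box, 2 leaf. Nearest: P4.

== RESULT ==
2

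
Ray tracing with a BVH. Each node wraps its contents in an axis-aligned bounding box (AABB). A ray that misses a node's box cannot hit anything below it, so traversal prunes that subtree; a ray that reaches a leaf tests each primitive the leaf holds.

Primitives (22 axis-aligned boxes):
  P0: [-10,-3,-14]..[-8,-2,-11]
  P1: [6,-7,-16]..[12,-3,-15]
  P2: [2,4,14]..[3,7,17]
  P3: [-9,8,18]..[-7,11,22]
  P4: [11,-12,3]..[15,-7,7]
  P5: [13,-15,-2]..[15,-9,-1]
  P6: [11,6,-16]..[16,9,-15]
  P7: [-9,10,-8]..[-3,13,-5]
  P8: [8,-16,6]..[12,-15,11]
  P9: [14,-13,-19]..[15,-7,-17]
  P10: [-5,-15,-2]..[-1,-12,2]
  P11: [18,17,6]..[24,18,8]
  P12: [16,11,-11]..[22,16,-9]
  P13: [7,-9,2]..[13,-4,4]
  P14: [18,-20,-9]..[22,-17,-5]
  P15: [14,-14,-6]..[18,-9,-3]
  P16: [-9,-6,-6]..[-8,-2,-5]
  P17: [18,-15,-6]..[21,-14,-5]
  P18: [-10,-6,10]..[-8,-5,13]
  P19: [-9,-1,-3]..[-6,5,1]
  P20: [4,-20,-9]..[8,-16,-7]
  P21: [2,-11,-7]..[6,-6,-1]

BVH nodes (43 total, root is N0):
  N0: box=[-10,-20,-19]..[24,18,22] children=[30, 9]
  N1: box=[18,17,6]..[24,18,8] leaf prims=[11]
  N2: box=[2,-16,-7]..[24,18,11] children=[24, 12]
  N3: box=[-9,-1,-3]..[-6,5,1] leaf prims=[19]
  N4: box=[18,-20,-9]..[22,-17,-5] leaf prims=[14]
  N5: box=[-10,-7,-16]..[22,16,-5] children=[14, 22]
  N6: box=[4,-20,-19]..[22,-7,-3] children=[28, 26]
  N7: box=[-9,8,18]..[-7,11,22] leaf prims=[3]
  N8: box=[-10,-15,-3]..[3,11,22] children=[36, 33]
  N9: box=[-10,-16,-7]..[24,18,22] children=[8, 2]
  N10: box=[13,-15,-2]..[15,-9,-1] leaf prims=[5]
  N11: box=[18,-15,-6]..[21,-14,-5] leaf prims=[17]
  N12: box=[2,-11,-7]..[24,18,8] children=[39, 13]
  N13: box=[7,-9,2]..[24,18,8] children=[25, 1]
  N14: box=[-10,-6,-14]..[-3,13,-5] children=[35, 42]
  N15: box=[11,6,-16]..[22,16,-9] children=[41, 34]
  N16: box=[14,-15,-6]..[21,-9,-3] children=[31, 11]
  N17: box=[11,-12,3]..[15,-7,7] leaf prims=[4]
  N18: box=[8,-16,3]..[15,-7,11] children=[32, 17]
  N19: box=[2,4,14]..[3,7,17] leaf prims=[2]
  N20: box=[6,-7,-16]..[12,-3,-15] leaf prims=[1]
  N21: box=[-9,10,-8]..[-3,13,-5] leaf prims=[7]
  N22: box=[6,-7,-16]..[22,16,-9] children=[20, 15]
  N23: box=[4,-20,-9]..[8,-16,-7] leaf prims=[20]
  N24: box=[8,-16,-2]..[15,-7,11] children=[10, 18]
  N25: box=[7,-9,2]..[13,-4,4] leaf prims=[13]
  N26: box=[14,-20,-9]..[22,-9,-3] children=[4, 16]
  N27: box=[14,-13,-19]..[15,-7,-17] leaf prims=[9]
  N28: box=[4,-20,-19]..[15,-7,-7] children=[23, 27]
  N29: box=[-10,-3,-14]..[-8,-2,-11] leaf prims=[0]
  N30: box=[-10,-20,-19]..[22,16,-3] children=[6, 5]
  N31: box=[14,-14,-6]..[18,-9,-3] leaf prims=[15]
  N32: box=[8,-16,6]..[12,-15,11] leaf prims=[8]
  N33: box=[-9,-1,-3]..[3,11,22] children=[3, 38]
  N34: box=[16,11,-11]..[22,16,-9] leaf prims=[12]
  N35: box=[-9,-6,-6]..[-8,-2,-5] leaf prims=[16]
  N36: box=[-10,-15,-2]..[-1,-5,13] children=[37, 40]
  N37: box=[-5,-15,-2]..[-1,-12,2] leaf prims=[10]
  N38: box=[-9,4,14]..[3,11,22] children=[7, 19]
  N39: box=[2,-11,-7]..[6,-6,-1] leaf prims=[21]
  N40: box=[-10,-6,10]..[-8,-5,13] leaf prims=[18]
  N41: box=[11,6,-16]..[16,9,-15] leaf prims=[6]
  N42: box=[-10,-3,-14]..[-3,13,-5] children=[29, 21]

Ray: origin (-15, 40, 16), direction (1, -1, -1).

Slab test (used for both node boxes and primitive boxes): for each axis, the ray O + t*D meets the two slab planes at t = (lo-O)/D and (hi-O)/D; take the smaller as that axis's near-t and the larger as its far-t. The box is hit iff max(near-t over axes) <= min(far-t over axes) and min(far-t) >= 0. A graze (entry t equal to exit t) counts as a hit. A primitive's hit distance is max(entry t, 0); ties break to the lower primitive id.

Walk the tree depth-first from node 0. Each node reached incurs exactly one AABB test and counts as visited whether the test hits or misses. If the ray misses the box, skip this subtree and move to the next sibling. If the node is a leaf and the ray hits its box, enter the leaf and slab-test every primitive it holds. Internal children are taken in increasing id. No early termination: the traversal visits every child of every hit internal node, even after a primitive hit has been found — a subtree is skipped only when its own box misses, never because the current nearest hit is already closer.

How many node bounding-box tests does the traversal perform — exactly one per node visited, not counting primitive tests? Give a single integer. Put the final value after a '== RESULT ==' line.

Traverse from the root:
N0 x:[5,39] y:[22,60] z:[-6,35] -> hit [22,35], descend [9, 30]
  N9 x:[5,39] y:[22,56] z:[-6,23] -> hit [22,23], descend [2, 8]
    N2 x:[17,39] y:[22,56] z:[5,23] -> hit [22,23], descend [12, 24]
      N12 x:[17,39] y:[22,51] z:[8,23] -> hit [22,23], descend [13, 39]
        N13 x:[22,39] y:[22,49] z:[8,14] -> miss, prune
        N39 x:[17,21] y:[46,51] z:[17,23] -> miss, prune
      N24 x:[23,30] y:[47,56] z:[5,18] -> miss, prune
    N8 x:[5,18] y:[29,55] z:[-6,19] -> miss, prune
  N30 x:[5,37] y:[24,60] z:[19,35] -> hit [24,35], descend [5, 6]
    N5 x:[5,37] y:[24,47] z:[21,32] -> hit [24,32], descend [14, 22]
      N14 x:[5,12] y:[27,46] z:[21,30] -> miss, prune
      N22 x:[21,37] y:[24,47] z:[25,32] -> hit [25,32], descend [15, 20]
        N15 x:[26,37] y:[24,34] z:[25,32] -> hit [26,32], descend [34, 41]
          N34 x:[31,37] y:[24,29] z:[25,27] -> miss, prune
          N41 x:[26,31] y:[31,34] z:[31,32] -> hit [31,31] leaf, test {P6@t=31}
        N20 x:[21,27] y:[43,47] z:[31,32] -> miss, prune
    N6 x:[19,37] y:[47,60] z:[19,35] -> miss, prune

Summary -> nodes [0, 9, 2, 12, 13, 39, 24, 8, 30, 5, 14, 22, 15, 34, 41, 20, 6]; box-tests=17; leaf-entries=1; first=P6

== RESULT ==
17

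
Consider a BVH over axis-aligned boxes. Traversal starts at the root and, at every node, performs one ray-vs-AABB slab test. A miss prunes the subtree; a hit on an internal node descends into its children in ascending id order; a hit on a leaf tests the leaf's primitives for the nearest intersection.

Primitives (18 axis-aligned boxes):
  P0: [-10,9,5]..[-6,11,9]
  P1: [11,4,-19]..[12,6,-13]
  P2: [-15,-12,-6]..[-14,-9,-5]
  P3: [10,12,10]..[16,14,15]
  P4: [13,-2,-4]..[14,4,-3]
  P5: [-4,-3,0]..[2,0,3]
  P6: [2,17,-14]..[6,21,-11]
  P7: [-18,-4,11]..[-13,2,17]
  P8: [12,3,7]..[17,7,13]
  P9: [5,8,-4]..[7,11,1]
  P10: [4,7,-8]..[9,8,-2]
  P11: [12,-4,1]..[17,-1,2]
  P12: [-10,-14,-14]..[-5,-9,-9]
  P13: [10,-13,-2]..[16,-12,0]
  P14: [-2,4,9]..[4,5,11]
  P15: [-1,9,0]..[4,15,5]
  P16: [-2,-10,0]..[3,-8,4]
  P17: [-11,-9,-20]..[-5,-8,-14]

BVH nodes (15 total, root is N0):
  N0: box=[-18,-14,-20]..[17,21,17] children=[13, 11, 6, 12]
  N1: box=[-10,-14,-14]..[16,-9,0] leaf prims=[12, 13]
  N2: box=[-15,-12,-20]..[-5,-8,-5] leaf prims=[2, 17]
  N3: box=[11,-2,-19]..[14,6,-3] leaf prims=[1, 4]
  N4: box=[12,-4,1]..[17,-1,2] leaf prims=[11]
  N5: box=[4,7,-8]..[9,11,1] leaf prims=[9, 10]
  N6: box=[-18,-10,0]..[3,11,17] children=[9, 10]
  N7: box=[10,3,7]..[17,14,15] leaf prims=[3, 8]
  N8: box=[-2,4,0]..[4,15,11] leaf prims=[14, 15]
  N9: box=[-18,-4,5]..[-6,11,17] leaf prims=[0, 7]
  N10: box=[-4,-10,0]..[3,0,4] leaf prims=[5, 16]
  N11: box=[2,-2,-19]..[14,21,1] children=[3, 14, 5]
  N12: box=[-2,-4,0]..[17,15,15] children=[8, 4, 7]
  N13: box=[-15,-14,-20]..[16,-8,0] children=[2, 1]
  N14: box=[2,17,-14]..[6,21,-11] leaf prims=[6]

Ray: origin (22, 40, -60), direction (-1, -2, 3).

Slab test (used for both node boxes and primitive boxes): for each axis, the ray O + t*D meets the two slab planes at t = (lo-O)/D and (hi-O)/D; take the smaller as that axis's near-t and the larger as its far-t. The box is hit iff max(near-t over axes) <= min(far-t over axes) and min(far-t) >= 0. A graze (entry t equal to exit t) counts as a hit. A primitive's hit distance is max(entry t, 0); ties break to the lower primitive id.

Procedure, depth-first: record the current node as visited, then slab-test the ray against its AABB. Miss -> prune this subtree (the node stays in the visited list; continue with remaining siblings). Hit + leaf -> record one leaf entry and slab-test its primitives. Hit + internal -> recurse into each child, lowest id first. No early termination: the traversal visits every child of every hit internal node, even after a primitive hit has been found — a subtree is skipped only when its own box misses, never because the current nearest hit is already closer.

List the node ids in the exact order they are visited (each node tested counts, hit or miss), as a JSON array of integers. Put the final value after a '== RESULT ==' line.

Walk:
N0 x:[5,40] y:[19/2,27] z:[40/3,77/3] -> hit [40/3,77/3], descend [6, 11, 12, 13]
  N6 x:[19,40] y:[29/2,25] z:[20,77/3] -> hit [20,25], descend [9, 10]
    N9 x:[28,40] y:[29/2,22] z:[65/3,77/3] -> miss, prune
    N10 x:[19,26] y:[20,25] z:[20,64/3] -> hit [20,64/3] leaf, test {P5@t=20, P16(miss)}
  N11 x:[8,20] y:[19/2,21] z:[41/3,61/3] -> hit [41/3,20], descend [3, 5, 14]
    N3 x:[8,11] y:[17,21] z:[41/3,19] -> miss, prune
    N5 x:[13,18] y:[29/2,33/2] z:[52/3,61/3] -> miss, prune
    N14 x:[16,20] y:[19/2,23/2] z:[46/3,49/3] -> miss, prune
  N12 x:[5,24] y:[25/2,22] z:[20,25] -> hit [20,22], descend [4, 7, 8]
    N4 x:[5,10] y:[41/2,22] z:[61/3,62/3] -> miss, prune
    N7 x:[5,12] y:[13,37/2] z:[67/3,25] -> miss, prune
    N8 x:[18,24] y:[25/2,18] z:[20,71/3] -> miss, prune
  N13 x:[6,37] y:[24,27] z:[40/3,20] -> miss, prune

order=[0, 6, 9, 10, 11, 3, 5, 14, 12, 4, 7, 8, 13]  |boxes|=13  |leaves|=1  hit=P5

== RESULT ==
[0, 6, 9, 10, 11, 3, 5, 14, 12, 4, 7, 8, 13]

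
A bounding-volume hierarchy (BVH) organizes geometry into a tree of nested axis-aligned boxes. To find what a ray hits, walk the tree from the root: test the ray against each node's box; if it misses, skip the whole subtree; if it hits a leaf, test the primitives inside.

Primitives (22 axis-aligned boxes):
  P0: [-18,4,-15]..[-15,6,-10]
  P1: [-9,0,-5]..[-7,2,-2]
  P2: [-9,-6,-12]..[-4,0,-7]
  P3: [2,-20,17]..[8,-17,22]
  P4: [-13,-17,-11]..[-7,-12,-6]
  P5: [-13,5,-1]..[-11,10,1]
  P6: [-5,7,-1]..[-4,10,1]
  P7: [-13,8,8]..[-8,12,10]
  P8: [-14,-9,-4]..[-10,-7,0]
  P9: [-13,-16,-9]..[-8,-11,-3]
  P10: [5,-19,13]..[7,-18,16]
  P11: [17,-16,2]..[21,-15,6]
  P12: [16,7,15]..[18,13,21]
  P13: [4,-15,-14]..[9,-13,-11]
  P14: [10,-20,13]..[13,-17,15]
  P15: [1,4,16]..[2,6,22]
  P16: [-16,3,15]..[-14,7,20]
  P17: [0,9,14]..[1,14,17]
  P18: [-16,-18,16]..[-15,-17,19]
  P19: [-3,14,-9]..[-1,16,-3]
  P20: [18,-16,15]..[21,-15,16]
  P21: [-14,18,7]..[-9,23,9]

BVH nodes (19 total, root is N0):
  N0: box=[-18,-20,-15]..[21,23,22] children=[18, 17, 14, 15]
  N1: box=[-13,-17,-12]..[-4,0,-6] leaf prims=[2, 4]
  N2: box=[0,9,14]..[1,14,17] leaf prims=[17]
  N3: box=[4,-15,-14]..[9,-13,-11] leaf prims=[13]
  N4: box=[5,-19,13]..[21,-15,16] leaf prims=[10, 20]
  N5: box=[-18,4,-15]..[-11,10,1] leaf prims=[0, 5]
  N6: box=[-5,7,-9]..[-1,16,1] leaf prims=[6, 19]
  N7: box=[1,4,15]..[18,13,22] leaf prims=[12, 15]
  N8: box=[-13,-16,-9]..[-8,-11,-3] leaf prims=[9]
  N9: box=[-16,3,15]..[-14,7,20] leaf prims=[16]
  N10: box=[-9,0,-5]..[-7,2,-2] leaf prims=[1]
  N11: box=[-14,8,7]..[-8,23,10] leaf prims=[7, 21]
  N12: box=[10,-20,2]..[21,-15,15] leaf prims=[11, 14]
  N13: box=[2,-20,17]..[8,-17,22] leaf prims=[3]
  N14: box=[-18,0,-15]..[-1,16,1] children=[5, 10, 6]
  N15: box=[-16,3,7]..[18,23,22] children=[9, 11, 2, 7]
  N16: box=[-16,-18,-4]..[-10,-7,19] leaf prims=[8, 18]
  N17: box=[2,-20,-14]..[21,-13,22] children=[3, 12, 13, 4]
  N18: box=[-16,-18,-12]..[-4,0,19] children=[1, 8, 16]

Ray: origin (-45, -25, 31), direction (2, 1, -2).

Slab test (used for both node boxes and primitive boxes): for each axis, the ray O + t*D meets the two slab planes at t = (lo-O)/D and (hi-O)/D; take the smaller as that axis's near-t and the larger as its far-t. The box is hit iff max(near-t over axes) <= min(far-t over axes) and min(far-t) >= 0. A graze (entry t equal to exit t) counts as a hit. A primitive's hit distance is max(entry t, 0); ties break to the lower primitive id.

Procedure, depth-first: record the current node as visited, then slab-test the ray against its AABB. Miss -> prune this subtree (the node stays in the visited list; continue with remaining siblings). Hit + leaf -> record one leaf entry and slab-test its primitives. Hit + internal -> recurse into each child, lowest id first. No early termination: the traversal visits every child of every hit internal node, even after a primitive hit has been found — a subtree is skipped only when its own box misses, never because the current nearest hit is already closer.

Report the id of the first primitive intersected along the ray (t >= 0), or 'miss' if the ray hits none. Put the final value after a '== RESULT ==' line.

Traverse from the root:
N0 x:[27/2,33] y:[5,48] z:[9/2,23] -> hit [27/2,23], descend [14, 15, 17, 18]
  N14 x:[27/2,22] y:[25,41] z:[15,23] -> miss, prune
  N15 x:[29/2,63/2] y:[28,48] z:[9/2,12] -> miss, prune
  N17 x:[47/2,33] y:[5,12] z:[9/2,45/2] -> miss, prune
  N18 x:[29/2,41/2] y:[7,25] z:[6,43/2] -> hit [29/2,41/2], descend [1, 8, 16]
    N1 x:[16,41/2] y:[8,25] z:[37/2,43/2] -> hit [37/2,41/2] leaf, test {P2@t=19, P4(miss)}
    N8 x:[16,37/2] y:[9,14] z:[17,20] -> miss, prune
    N16 x:[29/2,35/2] y:[7,18] z:[6,35/2] -> hit [29/2,35/2] leaf, test {P8@t=16, P18(miss)}

Visited [0, 14, 15, 17, 18, 1, 8, 16]. Tests: 8 box, 2 leaf. Nearest: P8.

== RESULT ==
8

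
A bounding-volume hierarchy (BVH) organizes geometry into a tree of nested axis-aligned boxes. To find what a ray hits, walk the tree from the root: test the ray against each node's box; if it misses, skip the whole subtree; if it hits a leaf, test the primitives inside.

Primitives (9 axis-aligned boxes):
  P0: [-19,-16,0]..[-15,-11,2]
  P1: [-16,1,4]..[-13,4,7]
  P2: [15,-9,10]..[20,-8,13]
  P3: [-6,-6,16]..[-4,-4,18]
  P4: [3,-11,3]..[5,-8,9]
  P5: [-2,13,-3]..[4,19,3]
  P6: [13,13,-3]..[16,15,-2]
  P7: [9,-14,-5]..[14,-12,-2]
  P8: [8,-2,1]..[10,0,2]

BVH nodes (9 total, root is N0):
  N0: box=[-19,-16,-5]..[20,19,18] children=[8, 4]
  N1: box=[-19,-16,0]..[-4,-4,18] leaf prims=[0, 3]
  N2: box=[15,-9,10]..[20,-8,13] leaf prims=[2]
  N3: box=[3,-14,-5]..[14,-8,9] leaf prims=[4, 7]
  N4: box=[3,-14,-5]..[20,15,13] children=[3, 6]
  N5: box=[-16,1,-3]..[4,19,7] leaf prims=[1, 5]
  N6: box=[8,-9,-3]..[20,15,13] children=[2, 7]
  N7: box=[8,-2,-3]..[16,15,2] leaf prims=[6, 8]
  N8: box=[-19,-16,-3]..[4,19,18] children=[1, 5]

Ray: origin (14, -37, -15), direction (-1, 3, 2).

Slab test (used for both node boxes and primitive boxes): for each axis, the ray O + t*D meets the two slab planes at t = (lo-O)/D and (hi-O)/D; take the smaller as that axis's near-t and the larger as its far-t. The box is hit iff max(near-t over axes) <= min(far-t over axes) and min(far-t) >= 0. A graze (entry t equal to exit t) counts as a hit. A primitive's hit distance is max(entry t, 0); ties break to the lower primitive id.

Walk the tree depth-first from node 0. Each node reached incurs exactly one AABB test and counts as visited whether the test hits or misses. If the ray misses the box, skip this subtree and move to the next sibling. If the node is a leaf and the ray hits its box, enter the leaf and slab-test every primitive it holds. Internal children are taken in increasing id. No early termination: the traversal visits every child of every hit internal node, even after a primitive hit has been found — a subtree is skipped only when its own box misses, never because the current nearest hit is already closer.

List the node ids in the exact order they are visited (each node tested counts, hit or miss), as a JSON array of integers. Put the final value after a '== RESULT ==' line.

Trace the traversal:
N0 x:[-6,33] y:[7,56/3] z:[5,33/2] -> hit [7,33/2], descend [4, 8]
  N4 x:[-6,11] y:[23/3,52/3] z:[5,14] -> hit [23/3,11], descend [3, 6]
    N3 x:[0,11] y:[23/3,29/3] z:[5,12] -> hit [23/3,29/3] leaf, test {P4@t=9, P7(miss)}
    N6 x:[-6,6] y:[28/3,52/3] z:[6,14] -> miss, prune
  N8 x:[10,33] y:[7,56/3] z:[6,33/2] -> hit [10,33/2], descend [1, 5]
    N1 x:[18,33] y:[7,11] z:[15/2,33/2] -> miss, prune
    N5 x:[10,30] y:[38/3,56/3] z:[6,11] -> miss, prune

order=[0, 4, 3, 6, 8, 1, 5]  |boxes|=7  |leaves|=1  hit=P4

== RESULT ==
[0, 4, 3, 6, 8, 1, 5]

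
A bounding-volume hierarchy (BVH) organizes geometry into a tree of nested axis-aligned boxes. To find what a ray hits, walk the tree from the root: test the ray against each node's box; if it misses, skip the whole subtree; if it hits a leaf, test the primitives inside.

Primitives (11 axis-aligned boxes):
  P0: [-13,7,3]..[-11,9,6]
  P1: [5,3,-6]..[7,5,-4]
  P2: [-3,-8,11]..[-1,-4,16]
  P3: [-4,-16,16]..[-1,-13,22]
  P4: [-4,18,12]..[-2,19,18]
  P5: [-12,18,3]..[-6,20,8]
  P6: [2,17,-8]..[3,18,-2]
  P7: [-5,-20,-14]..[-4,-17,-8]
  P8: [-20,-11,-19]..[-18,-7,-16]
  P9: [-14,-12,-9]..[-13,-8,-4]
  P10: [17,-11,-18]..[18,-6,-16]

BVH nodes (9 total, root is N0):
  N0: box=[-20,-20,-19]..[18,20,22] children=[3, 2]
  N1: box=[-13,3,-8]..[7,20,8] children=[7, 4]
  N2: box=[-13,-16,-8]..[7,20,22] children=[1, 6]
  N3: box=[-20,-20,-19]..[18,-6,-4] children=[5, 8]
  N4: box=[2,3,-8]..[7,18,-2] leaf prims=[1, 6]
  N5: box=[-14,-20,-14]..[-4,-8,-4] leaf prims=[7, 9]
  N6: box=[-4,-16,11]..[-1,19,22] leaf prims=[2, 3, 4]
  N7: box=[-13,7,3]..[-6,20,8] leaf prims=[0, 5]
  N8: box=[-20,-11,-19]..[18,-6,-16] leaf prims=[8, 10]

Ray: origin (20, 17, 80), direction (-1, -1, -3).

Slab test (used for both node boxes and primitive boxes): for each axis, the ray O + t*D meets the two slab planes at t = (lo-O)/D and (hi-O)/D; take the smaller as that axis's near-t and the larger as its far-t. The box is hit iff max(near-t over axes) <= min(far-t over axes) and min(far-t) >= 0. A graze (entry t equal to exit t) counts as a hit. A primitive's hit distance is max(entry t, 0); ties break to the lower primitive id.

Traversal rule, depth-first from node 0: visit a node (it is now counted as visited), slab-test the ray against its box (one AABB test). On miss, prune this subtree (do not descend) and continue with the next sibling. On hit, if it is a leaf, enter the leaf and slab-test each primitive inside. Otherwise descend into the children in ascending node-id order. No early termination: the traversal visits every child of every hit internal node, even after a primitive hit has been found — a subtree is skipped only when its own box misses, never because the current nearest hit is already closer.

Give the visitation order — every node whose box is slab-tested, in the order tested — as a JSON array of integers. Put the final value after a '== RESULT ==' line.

Trace the traversal:
N0 x:[2,40] y:[-3,37] z:[58/3,33] -> hit [58/3,33], descend [2, 3]
  N2 x:[13,33] y:[-3,33] z:[58/3,88/3] -> hit [58/3,88/3], descend [1, 6]
    N1 x:[13,33] y:[-3,14] z:[24,88/3] -> miss, prune
    N6 x:[21,24] y:[-2,33] z:[58/3,23] -> hit [21,23] leaf, test {P2@t=64/3, P3(miss), P4(miss)}
  N3 x:[2,40] y:[23,37] z:[28,33] -> hit [28,33], descend [5, 8]
    N5 x:[24,34] y:[25,37] z:[28,94/3] -> hit [28,94/3] leaf, test {P7(miss), P9(miss)}
    N8 x:[2,40] y:[23,28] z:[32,33] -> miss, prune

Visited [0, 2, 1, 6, 3, 5, 8]. Tests: 7 box, 2 leaf. Nearest: P2.

== RESULT ==
[0, 2, 1, 6, 3, 5, 8]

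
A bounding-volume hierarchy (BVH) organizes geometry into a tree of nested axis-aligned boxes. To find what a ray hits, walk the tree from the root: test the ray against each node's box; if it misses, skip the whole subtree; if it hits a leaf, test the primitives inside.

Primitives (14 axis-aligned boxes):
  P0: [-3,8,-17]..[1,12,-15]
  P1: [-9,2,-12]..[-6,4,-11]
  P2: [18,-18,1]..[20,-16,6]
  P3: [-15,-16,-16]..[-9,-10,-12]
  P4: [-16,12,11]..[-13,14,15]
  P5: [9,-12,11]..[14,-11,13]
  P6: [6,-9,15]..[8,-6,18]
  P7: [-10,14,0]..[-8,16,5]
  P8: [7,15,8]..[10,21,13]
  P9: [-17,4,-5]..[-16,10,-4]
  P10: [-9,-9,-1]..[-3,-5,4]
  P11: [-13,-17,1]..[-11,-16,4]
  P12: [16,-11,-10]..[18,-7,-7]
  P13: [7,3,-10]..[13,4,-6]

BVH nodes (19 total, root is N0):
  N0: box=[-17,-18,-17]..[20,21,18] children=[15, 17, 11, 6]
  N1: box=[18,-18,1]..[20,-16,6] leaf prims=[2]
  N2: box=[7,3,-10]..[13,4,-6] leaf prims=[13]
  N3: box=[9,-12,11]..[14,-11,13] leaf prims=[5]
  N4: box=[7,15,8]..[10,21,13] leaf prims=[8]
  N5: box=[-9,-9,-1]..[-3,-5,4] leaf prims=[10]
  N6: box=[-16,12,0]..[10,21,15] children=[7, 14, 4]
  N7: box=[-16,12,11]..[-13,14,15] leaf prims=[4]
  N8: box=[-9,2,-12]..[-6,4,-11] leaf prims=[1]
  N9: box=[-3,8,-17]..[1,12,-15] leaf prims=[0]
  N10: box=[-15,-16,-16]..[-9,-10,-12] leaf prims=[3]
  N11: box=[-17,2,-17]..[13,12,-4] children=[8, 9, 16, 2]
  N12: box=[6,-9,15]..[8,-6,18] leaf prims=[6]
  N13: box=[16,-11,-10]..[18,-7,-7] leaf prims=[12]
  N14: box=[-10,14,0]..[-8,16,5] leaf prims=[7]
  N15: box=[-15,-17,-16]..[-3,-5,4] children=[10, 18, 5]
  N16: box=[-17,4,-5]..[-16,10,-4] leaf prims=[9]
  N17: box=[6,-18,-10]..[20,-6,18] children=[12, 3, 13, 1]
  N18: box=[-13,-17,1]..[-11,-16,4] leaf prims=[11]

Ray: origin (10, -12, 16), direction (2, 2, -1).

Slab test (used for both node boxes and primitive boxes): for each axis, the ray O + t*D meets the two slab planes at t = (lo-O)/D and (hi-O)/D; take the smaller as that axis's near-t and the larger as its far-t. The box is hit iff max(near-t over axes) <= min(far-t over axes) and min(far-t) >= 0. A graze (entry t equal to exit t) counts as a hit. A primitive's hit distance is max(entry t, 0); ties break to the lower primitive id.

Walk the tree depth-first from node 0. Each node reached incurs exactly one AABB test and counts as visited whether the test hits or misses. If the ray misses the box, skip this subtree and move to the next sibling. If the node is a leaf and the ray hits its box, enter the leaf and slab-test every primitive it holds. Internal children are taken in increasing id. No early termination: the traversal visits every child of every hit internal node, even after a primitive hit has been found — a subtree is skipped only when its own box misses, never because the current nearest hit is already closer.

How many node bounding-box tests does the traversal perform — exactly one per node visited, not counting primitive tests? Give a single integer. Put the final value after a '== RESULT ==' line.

Trace the traversal:
N0 x:[-27/2,5] y:[-3,33/2] z:[-2,33] -> hit [-2,5], descend [6, 11, 15, 17]
  N6 x:[-13,0] y:[12,33/2] z:[1,16] -> miss, prune
  N11 x:[-27/2,3/2] y:[7,12] z:[20,33] -> miss, prune
  N15 x:[-25/2,-13/2] y:[-5/2,7/2] z:[12,32] -> miss, prune
  N17 x:[-2,5] y:[-3,3] z:[-2,26] -> hit [-2,3], descend [1, 3, 12, 13]
    N1 x:[4,5] y:[-3,-2] z:[10,15] -> miss, prune
    N3 x:[-1/2,2] y:[0,1/2] z:[3,5] -> miss, prune
    N12 x:[-2,-1] y:[3/2,3] z:[-2,1] -> miss, prune
    N13 x:[3,4] y:[1/2,5/2] z:[23,26] -> miss, prune

9 AABB tests over nodes [0, 6, 11, 15, 17, 1, 3, 12, 13]; 0 leaves entered; closest miss.

== RESULT ==
9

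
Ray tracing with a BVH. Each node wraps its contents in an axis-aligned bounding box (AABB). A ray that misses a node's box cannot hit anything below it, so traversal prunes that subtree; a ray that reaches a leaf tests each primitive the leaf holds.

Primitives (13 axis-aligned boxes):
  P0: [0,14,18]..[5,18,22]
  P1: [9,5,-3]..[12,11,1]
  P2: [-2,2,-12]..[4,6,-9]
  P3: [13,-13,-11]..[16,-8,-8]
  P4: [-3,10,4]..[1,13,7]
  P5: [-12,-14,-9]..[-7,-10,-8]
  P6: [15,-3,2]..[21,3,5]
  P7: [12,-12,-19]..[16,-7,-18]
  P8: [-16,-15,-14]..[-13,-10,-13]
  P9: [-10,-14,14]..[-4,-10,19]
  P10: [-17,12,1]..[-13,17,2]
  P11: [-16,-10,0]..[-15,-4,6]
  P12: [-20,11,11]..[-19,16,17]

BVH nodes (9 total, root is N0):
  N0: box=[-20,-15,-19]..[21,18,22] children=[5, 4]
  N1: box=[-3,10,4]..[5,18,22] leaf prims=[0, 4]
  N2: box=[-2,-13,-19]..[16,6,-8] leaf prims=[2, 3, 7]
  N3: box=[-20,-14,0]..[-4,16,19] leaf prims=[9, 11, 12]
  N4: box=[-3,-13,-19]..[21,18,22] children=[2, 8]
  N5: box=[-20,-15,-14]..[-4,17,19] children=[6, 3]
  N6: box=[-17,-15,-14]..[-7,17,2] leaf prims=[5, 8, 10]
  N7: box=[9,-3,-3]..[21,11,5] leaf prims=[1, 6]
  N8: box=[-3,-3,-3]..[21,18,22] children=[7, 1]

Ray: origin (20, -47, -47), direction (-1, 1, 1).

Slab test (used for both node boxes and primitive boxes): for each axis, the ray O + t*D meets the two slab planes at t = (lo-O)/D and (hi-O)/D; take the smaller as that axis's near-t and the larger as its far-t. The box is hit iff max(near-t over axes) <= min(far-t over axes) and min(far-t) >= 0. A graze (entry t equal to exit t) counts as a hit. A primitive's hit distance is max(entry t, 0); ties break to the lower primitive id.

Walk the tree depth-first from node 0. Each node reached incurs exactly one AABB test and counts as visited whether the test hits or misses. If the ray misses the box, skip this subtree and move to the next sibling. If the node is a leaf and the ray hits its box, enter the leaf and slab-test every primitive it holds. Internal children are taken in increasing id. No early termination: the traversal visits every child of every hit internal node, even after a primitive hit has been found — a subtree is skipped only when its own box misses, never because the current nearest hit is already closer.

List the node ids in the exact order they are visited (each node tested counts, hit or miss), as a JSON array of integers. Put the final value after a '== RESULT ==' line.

Walk:
N0 x:[-1,40] y:[32,65] z:[28,69] -> hit [32,40], descend [4, 5]
  N4 x:[-1,23] y:[34,65] z:[28,69] -> miss, prune
  N5 x:[24,40] y:[32,64] z:[33,66] -> hit [33,40], descend [3, 6]
    N3 x:[24,40] y:[33,63] z:[47,66] -> miss, prune
    N6 x:[27,37] y:[32,64] z:[33,49] -> hit [33,37] leaf, test {P5(miss), P8@t=33, P10(miss)}

Visited [0, 4, 5, 3, 6]. Tests: 5 box, 1 leaf. Nearest: P8.

== RESULT ==
[0, 4, 5, 3, 6]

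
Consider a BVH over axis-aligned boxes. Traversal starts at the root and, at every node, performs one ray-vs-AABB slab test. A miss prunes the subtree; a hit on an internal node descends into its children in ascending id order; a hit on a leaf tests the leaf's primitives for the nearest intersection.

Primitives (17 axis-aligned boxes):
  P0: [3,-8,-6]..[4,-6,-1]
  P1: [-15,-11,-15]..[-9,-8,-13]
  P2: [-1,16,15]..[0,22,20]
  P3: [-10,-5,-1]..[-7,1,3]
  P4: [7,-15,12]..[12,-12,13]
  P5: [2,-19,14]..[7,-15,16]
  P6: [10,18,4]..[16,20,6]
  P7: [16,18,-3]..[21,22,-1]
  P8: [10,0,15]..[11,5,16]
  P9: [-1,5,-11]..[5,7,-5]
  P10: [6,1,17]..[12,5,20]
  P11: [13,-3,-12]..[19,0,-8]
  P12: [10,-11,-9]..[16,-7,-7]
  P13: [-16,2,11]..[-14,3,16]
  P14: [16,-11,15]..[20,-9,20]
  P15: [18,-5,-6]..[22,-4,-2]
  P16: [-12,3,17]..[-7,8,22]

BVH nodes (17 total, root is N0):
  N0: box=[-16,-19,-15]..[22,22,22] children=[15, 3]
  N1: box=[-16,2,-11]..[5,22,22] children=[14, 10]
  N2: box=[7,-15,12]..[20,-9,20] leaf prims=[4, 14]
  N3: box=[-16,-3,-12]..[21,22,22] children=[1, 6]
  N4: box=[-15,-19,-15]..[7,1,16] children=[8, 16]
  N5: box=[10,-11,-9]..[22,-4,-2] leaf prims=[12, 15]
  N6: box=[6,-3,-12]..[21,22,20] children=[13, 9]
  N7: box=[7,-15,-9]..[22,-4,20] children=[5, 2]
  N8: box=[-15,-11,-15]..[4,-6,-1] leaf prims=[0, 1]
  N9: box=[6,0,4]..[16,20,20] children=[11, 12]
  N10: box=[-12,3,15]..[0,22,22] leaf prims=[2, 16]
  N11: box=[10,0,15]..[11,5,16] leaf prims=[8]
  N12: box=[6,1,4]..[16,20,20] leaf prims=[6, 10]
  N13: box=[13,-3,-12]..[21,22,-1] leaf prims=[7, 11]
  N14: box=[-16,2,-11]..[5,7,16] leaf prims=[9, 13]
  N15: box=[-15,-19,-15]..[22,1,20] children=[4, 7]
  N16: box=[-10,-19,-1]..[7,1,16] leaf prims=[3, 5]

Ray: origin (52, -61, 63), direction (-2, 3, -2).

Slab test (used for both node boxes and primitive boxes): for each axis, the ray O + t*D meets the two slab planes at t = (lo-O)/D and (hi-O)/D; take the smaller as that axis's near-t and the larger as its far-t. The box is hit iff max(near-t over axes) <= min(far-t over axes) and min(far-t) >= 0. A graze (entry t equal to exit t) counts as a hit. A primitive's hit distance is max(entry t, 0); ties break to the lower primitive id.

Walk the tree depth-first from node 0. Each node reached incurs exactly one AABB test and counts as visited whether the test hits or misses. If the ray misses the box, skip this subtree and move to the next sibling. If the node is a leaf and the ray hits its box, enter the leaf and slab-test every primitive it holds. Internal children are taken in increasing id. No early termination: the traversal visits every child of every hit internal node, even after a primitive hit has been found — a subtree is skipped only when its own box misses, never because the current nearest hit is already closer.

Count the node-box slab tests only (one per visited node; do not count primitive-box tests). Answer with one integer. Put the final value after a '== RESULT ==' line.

Walk:
N0 x:[15,34] y:[14,83/3] z:[41/2,39] -> hit [41/2,83/3], descend [3, 15]
  N3 x:[31/2,34] y:[58/3,83/3] z:[41/2,75/2] -> hit [41/2,83/3], descend [1, 6]
    N1 x:[47/2,34] y:[21,83/3] z:[41/2,37] -> hit [47/2,83/3], descend [10, 14]
      N10 x:[26,32] y:[64/3,83/3] z:[41/2,24] -> miss, prune
      N14 x:[47/2,34] y:[21,68/3] z:[47/2,37] -> miss, prune
    N6 x:[31/2,23] y:[58/3,83/3] z:[43/2,75/2] -> hit [43/2,23], descend [9, 13]
      N9 x:[18,23] y:[61/3,27] z:[43/2,59/2] -> hit [43/2,23], descend [11, 12]
        N11 x:[41/2,21] y:[61/3,22] z:[47/2,24] -> miss, prune
        N12 x:[18,23] y:[62/3,27] z:[43/2,59/2] -> hit [43/2,23] leaf, test {P6(miss), P10@t=43/2}
      N13 x:[31/2,39/2] y:[58/3,83/3] z:[32,75/2] -> miss, prune
  N15 x:[15,67/2] y:[14,62/3] z:[43/2,39] -> miss, prune

Summary -> nodes [0, 3, 1, 10, 14, 6, 9, 11, 12, 13, 15]; box-tests=11; leaf-entries=1; first=P10

== RESULT ==
11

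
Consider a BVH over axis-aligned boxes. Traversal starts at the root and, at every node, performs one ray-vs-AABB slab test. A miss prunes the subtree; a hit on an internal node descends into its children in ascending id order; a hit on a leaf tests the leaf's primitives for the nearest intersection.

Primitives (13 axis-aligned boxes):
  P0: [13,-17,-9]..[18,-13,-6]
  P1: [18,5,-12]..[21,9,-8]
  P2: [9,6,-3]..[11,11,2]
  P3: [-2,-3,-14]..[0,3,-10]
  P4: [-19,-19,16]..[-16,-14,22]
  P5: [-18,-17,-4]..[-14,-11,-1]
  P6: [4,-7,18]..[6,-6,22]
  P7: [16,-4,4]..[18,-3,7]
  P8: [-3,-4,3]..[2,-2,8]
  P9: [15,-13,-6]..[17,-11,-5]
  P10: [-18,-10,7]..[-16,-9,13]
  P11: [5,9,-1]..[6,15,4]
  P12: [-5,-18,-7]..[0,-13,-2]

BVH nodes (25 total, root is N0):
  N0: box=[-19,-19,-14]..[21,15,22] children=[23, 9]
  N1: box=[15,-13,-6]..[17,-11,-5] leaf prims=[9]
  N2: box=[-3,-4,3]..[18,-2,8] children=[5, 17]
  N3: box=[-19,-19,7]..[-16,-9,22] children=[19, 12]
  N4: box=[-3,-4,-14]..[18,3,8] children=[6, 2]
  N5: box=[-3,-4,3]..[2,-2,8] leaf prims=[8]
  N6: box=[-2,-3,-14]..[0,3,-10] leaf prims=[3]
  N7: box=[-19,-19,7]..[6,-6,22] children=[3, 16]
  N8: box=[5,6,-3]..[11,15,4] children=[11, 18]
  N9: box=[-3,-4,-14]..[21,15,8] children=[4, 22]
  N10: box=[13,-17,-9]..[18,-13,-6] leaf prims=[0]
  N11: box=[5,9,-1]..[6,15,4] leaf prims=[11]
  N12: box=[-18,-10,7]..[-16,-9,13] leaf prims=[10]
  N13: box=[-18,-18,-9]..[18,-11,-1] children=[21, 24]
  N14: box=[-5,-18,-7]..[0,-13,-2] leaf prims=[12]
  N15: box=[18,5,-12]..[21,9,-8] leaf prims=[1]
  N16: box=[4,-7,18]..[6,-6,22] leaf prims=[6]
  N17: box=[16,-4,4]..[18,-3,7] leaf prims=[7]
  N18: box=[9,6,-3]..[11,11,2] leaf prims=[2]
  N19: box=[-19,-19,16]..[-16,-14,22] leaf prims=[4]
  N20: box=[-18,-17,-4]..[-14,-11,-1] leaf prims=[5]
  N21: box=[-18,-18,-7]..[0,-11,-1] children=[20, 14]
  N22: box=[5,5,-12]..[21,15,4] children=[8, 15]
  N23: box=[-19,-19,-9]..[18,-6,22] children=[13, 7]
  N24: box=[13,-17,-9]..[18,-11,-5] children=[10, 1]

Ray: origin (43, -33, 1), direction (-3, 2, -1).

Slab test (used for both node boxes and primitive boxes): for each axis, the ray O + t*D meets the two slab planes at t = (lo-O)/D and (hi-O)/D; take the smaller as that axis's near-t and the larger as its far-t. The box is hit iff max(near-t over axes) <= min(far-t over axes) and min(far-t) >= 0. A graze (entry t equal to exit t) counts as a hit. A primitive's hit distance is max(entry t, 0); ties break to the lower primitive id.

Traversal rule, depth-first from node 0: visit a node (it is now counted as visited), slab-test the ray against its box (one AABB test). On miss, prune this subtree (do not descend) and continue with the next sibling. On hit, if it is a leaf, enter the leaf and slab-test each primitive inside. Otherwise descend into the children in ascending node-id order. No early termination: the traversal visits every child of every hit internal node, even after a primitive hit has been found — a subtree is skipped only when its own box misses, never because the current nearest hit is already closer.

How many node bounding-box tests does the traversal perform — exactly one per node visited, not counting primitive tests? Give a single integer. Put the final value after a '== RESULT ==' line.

Trace the traversal:
N0 x:[22/3,62/3] y:[7,24] z:[-21,15] -> hit [22/3,15], descend [9, 23]
  N9 x:[22/3,46/3] y:[29/2,24] z:[-7,15] -> hit [29/2,15], descend [4, 22]
    N4 x:[25/3,46/3] y:[29/2,18] z:[-7,15] -> hit [29/2,15], descend [2, 6]
      N2 x:[25/3,46/3] y:[29/2,31/2] z:[-7,-2] -> miss, prune
      N6 x:[43/3,15] y:[15,18] z:[11,15] -> hit [15,15] leaf, test {P3@t=15}
    N22 x:[22/3,38/3] y:[19,24] z:[-3,13] -> miss, prune
  N23 x:[25/3,62/3] y:[7,27/2] z:[-21,10] -> hit [25/3,10], descend [7, 13]
    N7 x:[37/3,62/3] y:[7,27/2] z:[-21,-6] -> miss, prune
    N13 x:[25/3,61/3] y:[15/2,11] z:[2,10] -> hit [25/3,10], descend [21, 24]
      N21 x:[43/3,61/3] y:[15/2,11] z:[2,8] -> miss, prune
      N24 x:[25/3,10] y:[8,11] z:[6,10] -> hit [25/3,10], descend [1, 10]
        N1 x:[26/3,28/3] y:[10,11] z:[6,7] -> miss, prune
        N10 x:[25/3,10] y:[8,10] z:[7,10] -> hit [25/3,10] leaf, test {P0@t=25/3}

Visited [0, 9, 4, 2, 6, 22, 23, 7, 13, 21, 24, 1, 10]. Tests: 13 box, 2 leaf. Nearest: P0.

== RESULT ==
13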